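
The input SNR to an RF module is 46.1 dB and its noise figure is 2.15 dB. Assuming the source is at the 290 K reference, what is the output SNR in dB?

By definition F = SNR_in/SNR_out, so in dB: SNR_out = SNR_in − NF
SNR_out = 46.1 − 2.15 = 43.95 dB

43.95 dB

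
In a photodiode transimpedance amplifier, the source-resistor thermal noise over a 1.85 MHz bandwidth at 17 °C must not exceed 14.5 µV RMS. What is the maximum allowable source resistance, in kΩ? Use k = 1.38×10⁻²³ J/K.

7.10 kΩ

T = 17 °C + 273.15 = 290.15 K
Johnson–Nyquist: V_n = √(4kTRB) ⇒ R = V_n² / (4kTB)
4kTB = 4 × 1.38×10⁻²³ × 290.15 × 1.85×10⁶ = 2.96×10⁻¹⁴
R = (1.45×10⁻⁵)² / 2.96×10⁻¹⁴ = 7.10×10³ Ω = 7.10 kΩ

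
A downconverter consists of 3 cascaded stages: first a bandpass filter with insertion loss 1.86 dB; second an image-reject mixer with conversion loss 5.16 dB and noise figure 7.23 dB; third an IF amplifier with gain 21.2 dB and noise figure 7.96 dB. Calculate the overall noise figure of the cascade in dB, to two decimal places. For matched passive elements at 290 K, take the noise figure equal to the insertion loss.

15.38 dB

Convert to linear (a loss of L dB is a gain of −L dB): F_i = 10^(NF_i/10), G_i = 10^(G_i,dB/10)
  Stage 1: F_1 = 10^(1.86/10) = 1.535, G_1 = 10^(−1.86/10) = 0.6516
  Stage 2: F_2 = 10^(7.23/10) = 5.284, G_2 = 10^(−5.16/10) = 0.3048
  Stage 3: F_3 = 10^(7.96/10) = 6.252, G_3 = 10^(21.2/10) = 131.8
Friis cascade:
  F = 1.535 + (5.284 − 1)/0.6516 + (6.252 − 1)/0.1986 = 34.55
NF = 10 log₁₀(34.55) = 15.38 dB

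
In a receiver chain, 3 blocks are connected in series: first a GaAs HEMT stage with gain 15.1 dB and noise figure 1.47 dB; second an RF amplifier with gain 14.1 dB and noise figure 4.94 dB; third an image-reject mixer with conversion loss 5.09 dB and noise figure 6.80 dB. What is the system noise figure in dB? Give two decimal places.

1.68 dB

Convert to linear (a loss of L dB is a gain of −L dB): F_i = 10^(NF_i/10), G_i = 10^(G_i,dB/10)
  Stage 1: F_1 = 10^(1.47/10) = 1.403, G_1 = 10^(15.1/10) = 32.36
  Stage 2: F_2 = 10^(4.94/10) = 3.119, G_2 = 10^(14.1/10) = 25.70
  Stage 3: F_3 = 10^(6.80/10) = 4.786, G_3 = 10^(−5.09/10) = 0.3097
Friis cascade:
  F = 1.403 + (3.119 − 1)/32.36 + (4.786 − 1)/831.8 = 1.473
NF = 10 log₁₀(1.473) = 1.68 dB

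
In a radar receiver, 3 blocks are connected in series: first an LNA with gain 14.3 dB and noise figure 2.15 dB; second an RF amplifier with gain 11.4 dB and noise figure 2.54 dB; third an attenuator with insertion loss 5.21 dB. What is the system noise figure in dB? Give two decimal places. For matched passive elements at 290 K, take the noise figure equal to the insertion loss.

Convert to linear (a loss of L dB is a gain of −L dB): F_i = 10^(NF_i/10), G_i = 10^(G_i,dB/10)
  Stage 1: F_1 = 10^(2.15/10) = 1.641, G_1 = 10^(14.3/10) = 26.92
  Stage 2: F_2 = 10^(2.54/10) = 1.795, G_2 = 10^(11.4/10) = 13.80
  Stage 3: F_3 = 10^(5.21/10) = 3.319, G_3 = 10^(−5.21/10) = 0.3013
Friis cascade:
  F = 1.641 + (1.795 − 1)/26.92 + (3.319 − 1)/371.5 = 1.676
NF = 10 log₁₀(1.676) = 2.24 dB

2.24 dB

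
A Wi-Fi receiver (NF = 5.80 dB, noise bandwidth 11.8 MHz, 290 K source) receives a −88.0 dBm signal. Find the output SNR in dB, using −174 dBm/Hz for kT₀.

9.5 dB

Noise floor: N = −174 + 10 log₁₀(B) + NF
10 log₁₀(1.18×10⁷) = 70.72 dB
N = −174 + 70.72 + 5.80 = −97.48 dBm
SNR = P_sig − N = −88.0 − (−97.48) = 9.48 dB → 9.5 dB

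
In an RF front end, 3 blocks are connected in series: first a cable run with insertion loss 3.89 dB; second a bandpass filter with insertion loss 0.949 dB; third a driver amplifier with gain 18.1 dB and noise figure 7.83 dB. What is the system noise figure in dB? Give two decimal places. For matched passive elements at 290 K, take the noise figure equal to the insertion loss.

Convert to linear (a loss of L dB is a gain of −L dB): F_i = 10^(NF_i/10), G_i = 10^(G_i,dB/10)
  Stage 1: F_1 = 10^(3.89/10) = 2.449, G_1 = 10^(−3.89/10) = 0.4083
  Stage 2: F_2 = 10^(0.949/10) = 1.244, G_2 = 10^(−0.949/10) = 0.8037
  Stage 3: F_3 = 10^(7.83/10) = 6.067, G_3 = 10^(18.1/10) = 64.57
Friis cascade:
  F = 2.449 + (1.244 − 1)/0.4083 + (6.067 − 1)/0.3282 = 18.49
NF = 10 log₁₀(18.49) = 12.67 dB

12.67 dB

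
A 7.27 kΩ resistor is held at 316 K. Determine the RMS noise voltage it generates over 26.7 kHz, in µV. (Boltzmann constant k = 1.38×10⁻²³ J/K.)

1.84 µV

V_n = √(4kTRB)
4kTRB = 4 × 1.38×10⁻²³ × 316 × 7.27×10³ × 2.67×10⁴ = 3.39×10⁻¹² V²
V_n = √(3.39×10⁻¹²) = 1.84×10⁻⁶ V = 1.84 µV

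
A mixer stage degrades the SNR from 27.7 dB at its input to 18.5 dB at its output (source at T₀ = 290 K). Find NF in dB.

9.2 dB

NF (dB) = SNR_in(dB) − SNR_out(dB) when the source is at T₀
NF = 27.7 − 18.5 = 9.2 dB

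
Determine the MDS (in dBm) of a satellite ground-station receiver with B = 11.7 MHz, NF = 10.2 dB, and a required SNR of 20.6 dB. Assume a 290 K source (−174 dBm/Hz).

−72.5 dBm

Sensitivity = −174 + 10 log₁₀(B) + NF + SNR_min
= −174 + 70.68 + 10.2 + 20.6
= −72.52 dBm → −72.5 dBm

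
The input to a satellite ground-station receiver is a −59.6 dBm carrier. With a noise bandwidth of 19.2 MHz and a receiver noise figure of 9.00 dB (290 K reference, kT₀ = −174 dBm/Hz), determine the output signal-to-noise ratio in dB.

Noise floor: N = −174 + 10 log₁₀(B) + NF
10 log₁₀(1.92×10⁷) = 72.83 dB
N = −174 + 72.83 + 9.00 = −92.17 dBm
SNR = P_sig − N = −59.6 − (−92.17) = 32.57 dB → 32.6 dB

32.6 dB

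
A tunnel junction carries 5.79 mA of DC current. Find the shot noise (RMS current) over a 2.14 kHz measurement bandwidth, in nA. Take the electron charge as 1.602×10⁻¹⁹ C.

I_n = √(2qI·B)
2qI·B = 2 × 1.602×10⁻¹⁹ × 5.79×10⁻³ × 2.14×10³ = 3.97×10⁻¹⁸ A²
I_n = √(3.97×10⁻¹⁸) = 1.99×10⁻⁹ A = 1.99 nA

1.99 nA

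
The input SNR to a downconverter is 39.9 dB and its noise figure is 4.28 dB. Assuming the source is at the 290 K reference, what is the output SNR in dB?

35.62 dB

By definition F = SNR_in/SNR_out, so in dB: SNR_out = SNR_in − NF
SNR_out = 39.9 − 4.28 = 35.62 dB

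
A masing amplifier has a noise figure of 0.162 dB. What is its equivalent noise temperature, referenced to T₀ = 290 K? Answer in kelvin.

11.0 K

F = 10^(0.162/10) = 1.03801
T_e = (F − 1)·T₀ = (1.03801 − 1) × 290 = 11.0 K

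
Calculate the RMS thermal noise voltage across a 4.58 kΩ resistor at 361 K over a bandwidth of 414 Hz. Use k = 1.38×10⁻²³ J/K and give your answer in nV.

194 nV

V_n = √(4kTRB)
4kTRB = 4 × 1.38×10⁻²³ × 361 × 4.58×10³ × 4.14×10² = 3.78×10⁻¹⁴ V²
V_n = √(3.78×10⁻¹⁴) = 1.94×10⁻⁷ V = 194 nV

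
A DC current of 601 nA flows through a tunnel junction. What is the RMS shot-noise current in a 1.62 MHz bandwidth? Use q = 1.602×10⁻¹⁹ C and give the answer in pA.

I_n = √(2qI·B)
2qI·B = 2 × 1.602×10⁻¹⁹ × 6.01×10⁻⁷ × 1.62×10⁶ = 3.12×10⁻¹⁹ A²
I_n = √(3.12×10⁻¹⁹) = 5.59×10⁻¹⁰ A = 559 pA

559 pA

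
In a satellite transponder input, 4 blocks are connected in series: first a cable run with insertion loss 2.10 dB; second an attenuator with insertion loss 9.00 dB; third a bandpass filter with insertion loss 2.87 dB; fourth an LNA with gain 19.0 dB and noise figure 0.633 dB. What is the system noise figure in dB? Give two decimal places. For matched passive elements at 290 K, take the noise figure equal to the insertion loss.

Convert to linear (a loss of L dB is a gain of −L dB): F_i = 10^(NF_i/10), G_i = 10^(G_i,dB/10)
  Stage 1: F_1 = 10^(2.10/10) = 1.622, G_1 = 10^(−2.10/10) = 0.6166
  Stage 2: F_2 = 10^(9.00/10) = 7.943, G_2 = 10^(−9.00/10) = 0.1259
  Stage 3: F_3 = 10^(2.87/10) = 1.936, G_3 = 10^(−2.87/10) = 0.5164
  Stage 4: F_4 = 10^(0.633/10) = 1.157, G_4 = 10^(19.0/10) = 79.43
Friis cascade:
  F = 1.622 + (7.943 − 1)/0.6166 + (1.936 − 1)/0.07762 + (1.157 − 1)/0.04009 = 28.86
NF = 10 log₁₀(28.86) = 14.60 dB

14.60 dB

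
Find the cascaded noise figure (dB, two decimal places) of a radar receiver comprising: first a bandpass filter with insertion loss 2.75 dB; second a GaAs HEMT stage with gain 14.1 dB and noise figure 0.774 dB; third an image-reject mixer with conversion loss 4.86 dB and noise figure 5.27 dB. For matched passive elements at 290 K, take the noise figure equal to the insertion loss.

3.85 dB

Convert to linear (a loss of L dB is a gain of −L dB): F_i = 10^(NF_i/10), G_i = 10^(G_i,dB/10)
  Stage 1: F_1 = 10^(2.75/10) = 1.884, G_1 = 10^(−2.75/10) = 0.5309
  Stage 2: F_2 = 10^(0.774/10) = 1.195, G_2 = 10^(14.1/10) = 25.70
  Stage 3: F_3 = 10^(5.27/10) = 3.365, G_3 = 10^(−4.86/10) = 0.3266
Friis cascade:
  F = 1.884 + (1.195 − 1)/0.5309 + (3.365 − 1)/13.65 = 2.424
NF = 10 log₁₀(2.424) = 3.85 dB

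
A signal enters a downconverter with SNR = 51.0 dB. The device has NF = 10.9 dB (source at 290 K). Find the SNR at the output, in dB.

By definition F = SNR_in/SNR_out, so in dB: SNR_out = SNR_in − NF
SNR_out = 51.0 − 10.9 = 40.1 dB

40.1 dB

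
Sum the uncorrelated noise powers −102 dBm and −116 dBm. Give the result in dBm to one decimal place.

−101.8 dBm

Convert to linear, add, convert back:
P₁ = 6.31×10⁻¹⁴ W, P₂ = 2.51×10⁻¹⁵ W
P_tot = 6.56×10⁻¹⁴ W → 10 log₁₀(P_tot / 10⁻³) = −101.8 dBm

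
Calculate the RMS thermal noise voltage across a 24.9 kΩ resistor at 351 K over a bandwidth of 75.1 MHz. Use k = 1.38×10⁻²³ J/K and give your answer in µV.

V_n = √(4kTRB)
4kTRB = 4 × 1.38×10⁻²³ × 351 × 2.49×10⁴ × 7.51×10⁷ = 3.62×10⁻⁸ V²
V_n = √(3.62×10⁻⁸) = 1.90×10⁻⁴ V = 190 µV

190 µV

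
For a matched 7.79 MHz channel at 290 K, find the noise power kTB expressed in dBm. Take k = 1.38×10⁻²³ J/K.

P_n = kTB = 1.38×10⁻²³ × 290 × 7.79×10⁶ = 3.12×10⁻¹⁴ W
In dBm: 10 log₁₀(3.12×10⁻¹⁴ / 10⁻³) = −105.1 dBm

−105.1 dBm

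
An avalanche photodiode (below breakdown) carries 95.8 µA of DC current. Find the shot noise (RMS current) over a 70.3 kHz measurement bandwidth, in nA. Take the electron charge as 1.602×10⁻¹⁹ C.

1.47 nA

I_n = √(2qI·B)
2qI·B = 2 × 1.602×10⁻¹⁹ × 9.58×10⁻⁵ × 7.03×10⁴ = 2.16×10⁻¹⁸ A²
I_n = √(2.16×10⁻¹⁸) = 1.47×10⁻⁹ A = 1.47 nA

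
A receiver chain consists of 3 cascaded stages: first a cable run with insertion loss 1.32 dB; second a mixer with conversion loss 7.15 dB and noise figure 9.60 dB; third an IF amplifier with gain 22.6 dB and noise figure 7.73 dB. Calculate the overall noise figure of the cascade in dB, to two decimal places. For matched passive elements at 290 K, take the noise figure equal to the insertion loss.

Convert to linear (a loss of L dB is a gain of −L dB): F_i = 10^(NF_i/10), G_i = 10^(G_i,dB/10)
  Stage 1: F_1 = 10^(1.32/10) = 1.355, G_1 = 10^(−1.32/10) = 0.7379
  Stage 2: F_2 = 10^(9.60/10) = 9.120, G_2 = 10^(−7.15/10) = 0.1928
  Stage 3: F_3 = 10^(7.73/10) = 5.929, G_3 = 10^(22.6/10) = 182.0
Friis cascade:
  F = 1.355 + (9.120 − 1)/0.7379 + (5.929 − 1)/0.1422 = 47.02
NF = 10 log₁₀(47.02) = 16.72 dB

16.72 dB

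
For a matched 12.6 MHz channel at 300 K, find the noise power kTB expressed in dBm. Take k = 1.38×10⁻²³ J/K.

−102.8 dBm

P_n = kTB = 1.38×10⁻²³ × 300 × 1.26×10⁷ = 5.22×10⁻¹⁴ W
In dBm: 10 log₁₀(5.22×10⁻¹⁴ / 10⁻³) = −102.8 dBm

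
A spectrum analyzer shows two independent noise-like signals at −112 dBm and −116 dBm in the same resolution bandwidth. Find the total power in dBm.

−110.5 dBm

Convert to linear, add, convert back:
P₁ = 6.31×10⁻¹⁵ W, P₂ = 2.51×10⁻¹⁵ W
P_tot = 8.82×10⁻¹⁵ W → 10 log₁₀(P_tot / 10⁻³) = −110.5 dBm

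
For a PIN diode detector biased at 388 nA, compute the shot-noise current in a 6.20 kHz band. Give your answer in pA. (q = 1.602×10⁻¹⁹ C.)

27.8 pA

I_n = √(2qI·B)
2qI·B = 2 × 1.602×10⁻¹⁹ × 3.88×10⁻⁷ × 6.20×10³ = 7.71×10⁻²² A²
I_n = √(7.71×10⁻²²) = 2.78×10⁻¹¹ A = 27.8 pA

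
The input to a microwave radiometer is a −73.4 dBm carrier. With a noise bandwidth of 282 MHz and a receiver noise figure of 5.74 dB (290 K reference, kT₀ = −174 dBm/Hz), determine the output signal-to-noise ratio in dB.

Noise floor: N = −174 + 10 log₁₀(B) + NF
10 log₁₀(2.82×10⁸) = 84.5 dB
N = −174 + 84.5 + 5.74 = −83.76 dBm
SNR = P_sig − N = −73.4 − (−83.76) = 10.36 dB → 10.4 dB

10.4 dB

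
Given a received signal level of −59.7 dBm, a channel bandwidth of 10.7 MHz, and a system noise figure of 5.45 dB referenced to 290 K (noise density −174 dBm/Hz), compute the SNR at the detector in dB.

38.6 dB

Noise floor: N = −174 + 10 log₁₀(B) + NF
10 log₁₀(1.07×10⁷) = 70.29 dB
N = −174 + 70.29 + 5.45 = −98.26 dBm
SNR = P_sig − N = −59.7 − (−98.26) = 38.56 dB → 38.6 dB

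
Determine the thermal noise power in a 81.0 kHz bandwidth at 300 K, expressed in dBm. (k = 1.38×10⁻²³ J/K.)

−124.7 dBm

P_n = kTB = 1.38×10⁻²³ × 300 × 8.10×10⁴ = 3.35×10⁻¹⁶ W
In dBm: 10 log₁₀(3.35×10⁻¹⁶ / 10⁻³) = −124.7 dBm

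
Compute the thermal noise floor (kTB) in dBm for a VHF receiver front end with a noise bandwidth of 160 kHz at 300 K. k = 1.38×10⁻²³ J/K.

−121.8 dBm

P_n = kTB = 1.38×10⁻²³ × 300 × 1.60×10⁵ = 6.62×10⁻¹⁶ W
In dBm: 10 log₁₀(6.62×10⁻¹⁶ / 10⁻³) = −121.8 dBm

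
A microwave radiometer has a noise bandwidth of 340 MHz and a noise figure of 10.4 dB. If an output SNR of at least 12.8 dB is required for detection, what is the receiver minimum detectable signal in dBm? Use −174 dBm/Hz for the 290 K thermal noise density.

Sensitivity = −174 + 10 log₁₀(B) + NF + SNR_min
= −174 + 85.31 + 10.4 + 12.8
= −65.49 dBm → −65.5 dBm

−65.5 dBm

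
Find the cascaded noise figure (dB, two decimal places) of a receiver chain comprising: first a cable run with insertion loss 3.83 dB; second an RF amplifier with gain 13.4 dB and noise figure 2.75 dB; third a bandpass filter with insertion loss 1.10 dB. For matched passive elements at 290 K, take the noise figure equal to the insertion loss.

Convert to linear (a loss of L dB is a gain of −L dB): F_i = 10^(NF_i/10), G_i = 10^(G_i,dB/10)
  Stage 1: F_1 = 10^(3.83/10) = 2.415, G_1 = 10^(−3.83/10) = 0.4140
  Stage 2: F_2 = 10^(2.75/10) = 1.884, G_2 = 10^(13.4/10) = 21.88
  Stage 3: F_3 = 10^(1.10/10) = 1.288, G_3 = 10^(−1.10/10) = 0.7762
Friis cascade:
  F = 2.415 + (1.884 − 1)/0.4140 + (1.288 − 1)/9.057 = 4.582
NF = 10 log₁₀(4.582) = 6.61 dB

6.61 dB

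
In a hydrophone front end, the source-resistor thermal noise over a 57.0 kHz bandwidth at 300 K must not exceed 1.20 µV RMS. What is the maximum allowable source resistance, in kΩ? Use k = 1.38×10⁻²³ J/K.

1.53 kΩ

Johnson–Nyquist: V_n = √(4kTRB) ⇒ R = V_n² / (4kTB)
4kTB = 4 × 1.38×10⁻²³ × 300 × 5.70×10⁴ = 9.44×10⁻¹⁶
R = (1.20×10⁻⁶)² / 9.44×10⁻¹⁶ = 1.53×10³ Ω = 1.53 kΩ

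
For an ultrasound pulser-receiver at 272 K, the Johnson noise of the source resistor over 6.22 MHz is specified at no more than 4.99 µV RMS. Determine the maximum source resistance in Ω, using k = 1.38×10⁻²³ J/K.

267 Ω

Johnson–Nyquist: V_n = √(4kTRB) ⇒ R = V_n² / (4kTB)
4kTB = 4 × 1.38×10⁻²³ × 272 × 6.22×10⁶ = 9.34×10⁻¹⁴
R = (4.99×10⁻⁶)² / 9.34×10⁻¹⁴ = 2.67×10² Ω = 267 Ω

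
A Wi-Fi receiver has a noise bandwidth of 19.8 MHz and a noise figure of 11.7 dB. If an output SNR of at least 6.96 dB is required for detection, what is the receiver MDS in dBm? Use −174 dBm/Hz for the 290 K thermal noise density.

−82.4 dBm

Sensitivity = −174 + 10 log₁₀(B) + NF + SNR_min
= −174 + 72.97 + 11.7 + 6.96
= −82.37 dBm → −82.4 dBm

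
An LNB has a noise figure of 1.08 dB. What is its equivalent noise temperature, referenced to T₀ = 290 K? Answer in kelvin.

F = 10^(1.08/10) = 1.28233
T_e = (F − 1)·T₀ = (1.28233 − 1) × 290 = 81.9 K

81.9 K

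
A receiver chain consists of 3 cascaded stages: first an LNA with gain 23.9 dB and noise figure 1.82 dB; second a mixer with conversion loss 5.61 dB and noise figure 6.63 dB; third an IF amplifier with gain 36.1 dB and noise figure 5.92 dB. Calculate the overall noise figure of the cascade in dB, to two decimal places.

Convert to linear (a loss of L dB is a gain of −L dB): F_i = 10^(NF_i/10), G_i = 10^(G_i,dB/10)
  Stage 1: F_1 = 10^(1.82/10) = 1.521, G_1 = 10^(23.9/10) = 245.5
  Stage 2: F_2 = 10^(6.63/10) = 4.603, G_2 = 10^(−5.61/10) = 0.2748
  Stage 3: F_3 = 10^(5.92/10) = 3.908, G_3 = 10^(36.1/10) = 4074
Friis cascade:
  F = 1.521 + (4.603 − 1)/245.5 + (3.908 − 1)/67.45 = 1.578
NF = 10 log₁₀(1.578) = 1.98 dB

1.98 dB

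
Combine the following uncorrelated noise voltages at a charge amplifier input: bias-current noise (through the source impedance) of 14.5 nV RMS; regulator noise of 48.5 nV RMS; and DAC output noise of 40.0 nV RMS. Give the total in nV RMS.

64.5 nV

Uncorrelated sources add in power (mean-square): V_tot = √(ΣV_i²)
V_tot = √[(1.45×10⁻⁸)² + (4.85×10⁻⁸)² + (4.00×10⁻⁸)²] = 6.45×10⁻⁸ V = 64.5 nV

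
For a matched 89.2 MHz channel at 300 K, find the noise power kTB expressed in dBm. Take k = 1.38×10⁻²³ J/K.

−94.3 dBm

P_n = kTB = 1.38×10⁻²³ × 300 × 8.92×10⁷ = 3.69×10⁻¹³ W
In dBm: 10 log₁₀(3.69×10⁻¹³ / 10⁻³) = −94.3 dBm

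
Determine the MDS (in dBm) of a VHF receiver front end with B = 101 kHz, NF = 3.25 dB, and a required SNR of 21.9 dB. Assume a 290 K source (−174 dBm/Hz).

−98.8 dBm

Sensitivity = −174 + 10 log₁₀(B) + NF + SNR_min
= −174 + 50.04 + 3.25 + 21.9
= −98.81 dBm → −98.8 dBm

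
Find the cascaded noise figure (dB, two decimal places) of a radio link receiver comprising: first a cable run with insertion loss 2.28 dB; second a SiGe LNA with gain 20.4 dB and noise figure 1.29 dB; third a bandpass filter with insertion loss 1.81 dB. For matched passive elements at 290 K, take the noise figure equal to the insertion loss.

3.59 dB

Convert to linear (a loss of L dB is a gain of −L dB): F_i = 10^(NF_i/10), G_i = 10^(G_i,dB/10)
  Stage 1: F_1 = 10^(2.28/10) = 1.690, G_1 = 10^(−2.28/10) = 0.5916
  Stage 2: F_2 = 10^(1.29/10) = 1.346, G_2 = 10^(20.4/10) = 109.6
  Stage 3: F_3 = 10^(1.81/10) = 1.517, G_3 = 10^(−1.81/10) = 0.6592
Friis cascade:
  F = 1.690 + (1.346 − 1)/0.5916 + (1.517 − 1)/64.86 = 2.283
NF = 10 log₁₀(2.283) = 3.59 dB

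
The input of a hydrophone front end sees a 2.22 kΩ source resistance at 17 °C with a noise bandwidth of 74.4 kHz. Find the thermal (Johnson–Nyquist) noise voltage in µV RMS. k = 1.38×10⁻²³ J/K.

1.63 µV

T = 17 °C + 273.15 = 290.15 K
V_n = √(4kTRB)
4kTRB = 4 × 1.38×10⁻²³ × 290.15 × 2.22×10³ × 7.44×10⁴ = 2.65×10⁻¹² V²
V_n = √(2.65×10⁻¹²) = 1.63×10⁻⁶ V = 1.63 µV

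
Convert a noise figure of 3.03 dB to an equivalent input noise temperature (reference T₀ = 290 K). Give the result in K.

293 K

F = 10^(3.03/10) = 2.00909
T_e = (F − 1)·T₀ = (2.00909 − 1) × 290 = 293 K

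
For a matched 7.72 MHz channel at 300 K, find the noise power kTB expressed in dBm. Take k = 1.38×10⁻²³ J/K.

−105.0 dBm

P_n = kTB = 1.38×10⁻²³ × 300 × 7.72×10⁶ = 3.20×10⁻¹⁴ W
In dBm: 10 log₁₀(3.20×10⁻¹⁴ / 10⁻³) = −105.0 dBm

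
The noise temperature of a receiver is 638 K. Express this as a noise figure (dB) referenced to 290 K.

F = 1 + T_e/T₀ = 1 + 638/290 = 3.2
NF = 10 log₁₀(3.2) = 5.05 dB

5.05 dB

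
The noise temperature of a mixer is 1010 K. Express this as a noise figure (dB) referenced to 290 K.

F = 1 + T_e/T₀ = 1 + 1010/290 = 4.48276
NF = 10 log₁₀(4.48276) = 6.52 dB

6.52 dB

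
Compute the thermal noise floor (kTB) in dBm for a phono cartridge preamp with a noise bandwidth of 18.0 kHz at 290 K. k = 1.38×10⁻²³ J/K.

P_n = kTB = 1.38×10⁻²³ × 290 × 1.80×10⁴ = 7.20×10⁻¹⁷ W
In dBm: 10 log₁₀(7.20×10⁻¹⁷ / 10⁻³) = −131.4 dBm

−131.4 dBm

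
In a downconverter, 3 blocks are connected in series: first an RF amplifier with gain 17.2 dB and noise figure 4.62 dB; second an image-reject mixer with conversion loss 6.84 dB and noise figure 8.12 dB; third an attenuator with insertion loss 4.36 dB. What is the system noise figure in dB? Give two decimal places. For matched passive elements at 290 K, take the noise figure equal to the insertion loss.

Convert to linear (a loss of L dB is a gain of −L dB): F_i = 10^(NF_i/10), G_i = 10^(G_i,dB/10)
  Stage 1: F_1 = 10^(4.62/10) = 2.897, G_1 = 10^(17.2/10) = 52.48
  Stage 2: F_2 = 10^(8.12/10) = 6.486, G_2 = 10^(−6.84/10) = 0.2070
  Stage 3: F_3 = 10^(4.36/10) = 2.729, G_3 = 10^(−4.36/10) = 0.3664
Friis cascade:
  F = 2.897 + (6.486 − 1)/52.48 + (2.729 − 1)/10.86 = 3.161
NF = 10 log₁₀(3.161) = 5.00 dB

5.00 dB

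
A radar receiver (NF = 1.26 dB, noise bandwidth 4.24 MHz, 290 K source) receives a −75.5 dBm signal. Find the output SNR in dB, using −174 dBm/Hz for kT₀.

31.0 dB

Noise floor: N = −174 + 10 log₁₀(B) + NF
10 log₁₀(4.24×10⁶) = 66.27 dB
N = −174 + 66.27 + 1.26 = −106.47 dBm
SNR = P_sig − N = −75.5 − (−106.47) = 30.97 dB → 31.0 dB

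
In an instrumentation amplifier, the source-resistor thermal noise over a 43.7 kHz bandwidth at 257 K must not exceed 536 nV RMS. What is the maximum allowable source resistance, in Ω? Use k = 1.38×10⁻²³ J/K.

Johnson–Nyquist: V_n = √(4kTRB) ⇒ R = V_n² / (4kTB)
4kTB = 4 × 1.38×10⁻²³ × 257 × 4.37×10⁴ = 6.20×10⁻¹⁶
R = (5.36×10⁻⁷)² / 6.20×10⁻¹⁶ = 4.63×10² Ω = 463 Ω

463 Ω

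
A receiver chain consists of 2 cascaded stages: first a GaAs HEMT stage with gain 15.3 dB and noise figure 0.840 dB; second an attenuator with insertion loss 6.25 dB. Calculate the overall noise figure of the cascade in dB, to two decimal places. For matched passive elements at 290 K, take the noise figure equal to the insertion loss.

Convert to linear (a loss of L dB is a gain of −L dB): F_i = 10^(NF_i/10), G_i = 10^(G_i,dB/10)
  Stage 1: F_1 = 10^(0.840/10) = 1.213, G_1 = 10^(15.3/10) = 33.88
  Stage 2: F_2 = 10^(6.25/10) = 4.217, G_2 = 10^(−6.25/10) = 0.2371
Friis cascade:
  F = 1.213 + (4.217 − 1)/33.88 = 1.308
NF = 10 log₁₀(1.308) = 1.17 dB

1.17 dB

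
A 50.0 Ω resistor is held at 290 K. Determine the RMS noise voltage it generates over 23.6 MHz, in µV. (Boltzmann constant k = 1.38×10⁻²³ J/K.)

V_n = √(4kTRB)
4kTRB = 4 × 1.38×10⁻²³ × 290 × 5.00×10¹ × 2.36×10⁷ = 1.89×10⁻¹¹ V²
V_n = √(1.89×10⁻¹¹) = 4.35×10⁻⁶ V = 4.35 µV

4.35 µV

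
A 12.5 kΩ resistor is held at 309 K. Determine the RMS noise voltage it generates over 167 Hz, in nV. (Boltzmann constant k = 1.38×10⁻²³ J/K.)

V_n = √(4kTRB)
4kTRB = 4 × 1.38×10⁻²³ × 309 × 1.25×10⁴ × 1.67×10² = 3.56×10⁻¹⁴ V²
V_n = √(3.56×10⁻¹⁴) = 1.89×10⁻⁷ V = 189 nV

189 nV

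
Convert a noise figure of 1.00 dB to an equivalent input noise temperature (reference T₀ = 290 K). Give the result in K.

F = 10^(1.00/10) = 1.25893
T_e = (F − 1)·T₀ = (1.25893 − 1) × 290 = 75.1 K

75.1 K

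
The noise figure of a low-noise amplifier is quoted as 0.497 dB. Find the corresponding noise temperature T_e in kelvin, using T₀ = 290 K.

F = 10^(0.497/10) = 1.12124
T_e = (F − 1)·T₀ = (1.12124 − 1) × 290 = 35.2 K

35.2 K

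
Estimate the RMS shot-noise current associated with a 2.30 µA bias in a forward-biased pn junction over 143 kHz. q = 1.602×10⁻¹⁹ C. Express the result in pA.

325 pA

I_n = √(2qI·B)
2qI·B = 2 × 1.602×10⁻¹⁹ × 2.30×10⁻⁶ × 1.43×10⁵ = 1.05×10⁻¹⁹ A²
I_n = √(1.05×10⁻¹⁹) = 3.25×10⁻¹⁰ A = 325 pA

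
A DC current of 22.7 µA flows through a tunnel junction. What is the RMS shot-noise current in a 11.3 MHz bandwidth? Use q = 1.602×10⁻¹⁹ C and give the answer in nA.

I_n = √(2qI·B)
2qI·B = 2 × 1.602×10⁻¹⁹ × 2.27×10⁻⁵ × 1.13×10⁷ = 8.22×10⁻¹⁷ A²
I_n = √(8.22×10⁻¹⁷) = 9.07×10⁻⁹ A = 9.07 nA

9.07 nA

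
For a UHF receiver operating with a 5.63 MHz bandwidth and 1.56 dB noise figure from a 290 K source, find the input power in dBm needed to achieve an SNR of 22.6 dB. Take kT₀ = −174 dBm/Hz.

−82.3 dBm

Sensitivity = −174 + 10 log₁₀(B) + NF + SNR_min
= −174 + 67.51 + 1.56 + 22.6
= −82.33 dBm → −82.3 dBm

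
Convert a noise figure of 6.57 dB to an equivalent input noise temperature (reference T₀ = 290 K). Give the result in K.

1026 K

F = 10^(6.57/10) = 4.53942
T_e = (F − 1)·T₀ = (4.53942 − 1) × 290 = 1026 K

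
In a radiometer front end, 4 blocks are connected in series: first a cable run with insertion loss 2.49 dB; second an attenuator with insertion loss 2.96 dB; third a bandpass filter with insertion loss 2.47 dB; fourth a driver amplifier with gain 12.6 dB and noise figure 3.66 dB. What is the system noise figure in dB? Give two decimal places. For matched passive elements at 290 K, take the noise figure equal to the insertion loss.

11.58 dB

Convert to linear (a loss of L dB is a gain of −L dB): F_i = 10^(NF_i/10), G_i = 10^(G_i,dB/10)
  Stage 1: F_1 = 10^(2.49/10) = 1.774, G_1 = 10^(−2.49/10) = 0.5636
  Stage 2: F_2 = 10^(2.96/10) = 1.977, G_2 = 10^(−2.96/10) = 0.5058
  Stage 3: F_3 = 10^(2.47/10) = 1.766, G_3 = 10^(−2.47/10) = 0.5662
  Stage 4: F_4 = 10^(3.66/10) = 2.323, G_4 = 10^(12.6/10) = 18.20
Friis cascade:
  F = 1.774 + (1.977 − 1)/0.5636 + (1.766 − 1)/0.2851 + (2.323 − 1)/0.1614 = 14.39
NF = 10 log₁₀(14.39) = 11.58 dB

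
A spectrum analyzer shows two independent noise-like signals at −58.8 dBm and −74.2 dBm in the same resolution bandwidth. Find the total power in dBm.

−58.7 dBm

Convert to linear, add, convert back:
P₁ = 1.32×10⁻⁹ W, P₂ = 3.80×10⁻¹¹ W
P_tot = 1.36×10⁻⁹ W → 10 log₁₀(P_tot / 10⁻³) = −58.7 dBm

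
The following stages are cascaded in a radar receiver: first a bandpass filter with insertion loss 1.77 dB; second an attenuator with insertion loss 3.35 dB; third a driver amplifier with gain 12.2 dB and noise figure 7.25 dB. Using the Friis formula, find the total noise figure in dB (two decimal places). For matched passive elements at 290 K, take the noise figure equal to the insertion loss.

12.37 dB

Convert to linear (a loss of L dB is a gain of −L dB): F_i = 10^(NF_i/10), G_i = 10^(G_i,dB/10)
  Stage 1: F_1 = 10^(1.77/10) = 1.503, G_1 = 10^(−1.77/10) = 0.6653
  Stage 2: F_2 = 10^(3.35/10) = 2.163, G_2 = 10^(−3.35/10) = 0.4624
  Stage 3: F_3 = 10^(7.25/10) = 5.309, G_3 = 10^(12.2/10) = 16.60
Friis cascade:
  F = 1.503 + (2.163 − 1)/0.6653 + (5.309 − 1)/0.3076 = 17.26
NF = 10 log₁₀(17.26) = 12.37 dB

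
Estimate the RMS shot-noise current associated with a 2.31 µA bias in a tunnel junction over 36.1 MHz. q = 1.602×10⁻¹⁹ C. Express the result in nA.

5.17 nA

I_n = √(2qI·B)
2qI·B = 2 × 1.602×10⁻¹⁹ × 2.31×10⁻⁶ × 3.61×10⁷ = 2.67×10⁻¹⁷ A²
I_n = √(2.67×10⁻¹⁷) = 5.17×10⁻⁹ A = 5.17 nA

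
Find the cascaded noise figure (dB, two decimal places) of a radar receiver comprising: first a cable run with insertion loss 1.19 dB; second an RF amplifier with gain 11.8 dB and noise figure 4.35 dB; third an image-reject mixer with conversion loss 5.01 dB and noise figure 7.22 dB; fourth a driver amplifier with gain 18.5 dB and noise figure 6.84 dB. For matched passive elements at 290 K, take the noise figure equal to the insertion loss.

Convert to linear (a loss of L dB is a gain of −L dB): F_i = 10^(NF_i/10), G_i = 10^(G_i,dB/10)
  Stage 1: F_1 = 10^(1.19/10) = 1.315, G_1 = 10^(−1.19/10) = 0.7603
  Stage 2: F_2 = 10^(4.35/10) = 2.723, G_2 = 10^(11.8/10) = 15.14
  Stage 3: F_3 = 10^(7.22/10) = 5.272, G_3 = 10^(−5.01/10) = 0.3155
  Stage 4: F_4 = 10^(6.84/10) = 4.831, G_4 = 10^(18.5/10) = 70.79
Friis cascade:
  F = 1.315 + (2.723 − 1)/0.7603 + (5.272 − 1)/11.51 + (4.831 − 1)/3.631 = 5.007
NF = 10 log₁₀(5.007) = 7.00 dB

7.00 dB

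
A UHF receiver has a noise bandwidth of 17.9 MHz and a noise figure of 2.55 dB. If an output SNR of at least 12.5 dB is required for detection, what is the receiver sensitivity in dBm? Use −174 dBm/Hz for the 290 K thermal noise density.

Sensitivity = −174 + 10 log₁₀(B) + NF + SNR_min
= −174 + 72.53 + 2.55 + 12.5
= −86.42 dBm → −86.4 dBm

−86.4 dBm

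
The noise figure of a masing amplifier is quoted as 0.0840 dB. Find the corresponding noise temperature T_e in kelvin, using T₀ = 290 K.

5.66 K

F = 10^(0.0840/10) = 1.01953
T_e = (F − 1)·T₀ = (1.01953 − 1) × 290 = 5.66 K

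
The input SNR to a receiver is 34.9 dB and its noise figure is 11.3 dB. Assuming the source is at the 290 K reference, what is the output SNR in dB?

By definition F = SNR_in/SNR_out, so in dB: SNR_out = SNR_in − NF
SNR_out = 34.9 − 11.3 = 23.6 dB

23.6 dB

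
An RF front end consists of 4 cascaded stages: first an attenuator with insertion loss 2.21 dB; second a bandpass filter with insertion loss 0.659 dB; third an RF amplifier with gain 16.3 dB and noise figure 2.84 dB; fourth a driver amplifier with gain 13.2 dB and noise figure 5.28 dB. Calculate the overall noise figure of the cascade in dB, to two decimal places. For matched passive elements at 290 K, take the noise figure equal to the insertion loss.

5.83 dB

Convert to linear (a loss of L dB is a gain of −L dB): F_i = 10^(NF_i/10), G_i = 10^(G_i,dB/10)
  Stage 1: F_1 = 10^(2.21/10) = 1.663, G_1 = 10^(−2.21/10) = 0.6012
  Stage 2: F_2 = 10^(0.659/10) = 1.164, G_2 = 10^(−0.659/10) = 0.8592
  Stage 3: F_3 = 10^(2.84/10) = 1.923, G_3 = 10^(16.3/10) = 42.66
  Stage 4: F_4 = 10^(5.28/10) = 3.373, G_4 = 10^(13.2/10) = 20.89
Friis cascade:
  F = 1.663 + (1.164 − 1)/0.6012 + (1.923 − 1)/0.5165 + (3.373 − 1)/22.03 = 3.831
NF = 10 log₁₀(3.831) = 5.83 dB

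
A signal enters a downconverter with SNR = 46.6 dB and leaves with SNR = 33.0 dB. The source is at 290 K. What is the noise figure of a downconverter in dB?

NF (dB) = SNR_in(dB) − SNR_out(dB) when the source is at T₀
NF = 46.6 − 33.0 = 13.6 dB

13.6 dB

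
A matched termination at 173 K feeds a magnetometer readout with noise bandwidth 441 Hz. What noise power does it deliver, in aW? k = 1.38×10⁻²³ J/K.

P_n = kTB = 1.38×10⁻²³ × 173 × 4.41×10² = 1.05×10⁻¹⁸ W = 1.05 aW

1.05 aW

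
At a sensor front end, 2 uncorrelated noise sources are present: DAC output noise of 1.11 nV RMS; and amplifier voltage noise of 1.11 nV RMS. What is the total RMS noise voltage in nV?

Uncorrelated sources add in power (mean-square): V_tot = √(ΣV_i²)
V_tot = √[(1.11×10⁻⁹)² + (1.11×10⁻⁹)²] = 1.57×10⁻⁹ V = 1.57 nV

1.57 nV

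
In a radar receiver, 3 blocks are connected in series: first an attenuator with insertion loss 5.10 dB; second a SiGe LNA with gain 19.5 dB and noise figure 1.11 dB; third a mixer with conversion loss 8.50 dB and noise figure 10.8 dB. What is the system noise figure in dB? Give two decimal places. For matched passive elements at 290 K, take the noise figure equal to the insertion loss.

6.61 dB

Convert to linear (a loss of L dB is a gain of −L dB): F_i = 10^(NF_i/10), G_i = 10^(G_i,dB/10)
  Stage 1: F_1 = 10^(5.10/10) = 3.236, G_1 = 10^(−5.10/10) = 0.3090
  Stage 2: F_2 = 10^(1.11/10) = 1.291, G_2 = 10^(19.5/10) = 89.13
  Stage 3: F_3 = 10^(10.8/10) = 12.02, G_3 = 10^(−8.50/10) = 0.1413
Friis cascade:
  F = 3.236 + (1.291 − 1)/0.3090 + (12.02 − 1)/27.54 = 4.579
NF = 10 log₁₀(4.579) = 6.61 dB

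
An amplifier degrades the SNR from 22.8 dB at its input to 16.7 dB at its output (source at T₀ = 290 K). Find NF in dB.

NF (dB) = SNR_in(dB) − SNR_out(dB) when the source is at T₀
NF = 22.8 − 16.7 = 6.1 dB

6.1 dB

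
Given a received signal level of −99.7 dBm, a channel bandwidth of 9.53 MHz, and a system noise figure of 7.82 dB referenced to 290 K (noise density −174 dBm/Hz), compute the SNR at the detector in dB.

−3.3 dB

Noise floor: N = −174 + 10 log₁₀(B) + NF
10 log₁₀(9.53×10⁶) = 69.79 dB
N = −174 + 69.79 + 7.82 = −96.39 dBm
SNR = P_sig − N = −99.7 − (−96.39) = −3.31 dB → −3.3 dB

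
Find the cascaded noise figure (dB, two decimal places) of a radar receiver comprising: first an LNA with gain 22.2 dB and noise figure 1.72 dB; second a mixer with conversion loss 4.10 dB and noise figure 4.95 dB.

1.76 dB

Convert to linear (a loss of L dB is a gain of −L dB): F_i = 10^(NF_i/10), G_i = 10^(G_i,dB/10)
  Stage 1: F_1 = 10^(1.72/10) = 1.486, G_1 = 10^(22.2/10) = 166.0
  Stage 2: F_2 = 10^(4.95/10) = 3.126, G_2 = 10^(−4.10/10) = 0.3890
Friis cascade:
  F = 1.486 + (3.126 − 1)/166.0 = 1.499
NF = 10 log₁₀(1.499) = 1.76 dB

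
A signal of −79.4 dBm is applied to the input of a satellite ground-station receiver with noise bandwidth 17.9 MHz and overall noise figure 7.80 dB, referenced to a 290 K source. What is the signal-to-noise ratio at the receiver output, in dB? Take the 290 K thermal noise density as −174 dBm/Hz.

14.3 dB

Noise floor: N = −174 + 10 log₁₀(B) + NF
10 log₁₀(1.79×10⁷) = 72.53 dB
N = −174 + 72.53 + 7.80 = −93.67 dBm
SNR = P_sig − N = −79.4 − (−93.67) = 14.27 dB → 14.3 dB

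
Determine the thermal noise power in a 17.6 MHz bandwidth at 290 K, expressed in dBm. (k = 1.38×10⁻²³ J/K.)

−101.5 dBm

P_n = kTB = 1.38×10⁻²³ × 290 × 1.76×10⁷ = 7.04×10⁻¹⁴ W
In dBm: 10 log₁₀(7.04×10⁻¹⁴ / 10⁻³) = −101.5 dBm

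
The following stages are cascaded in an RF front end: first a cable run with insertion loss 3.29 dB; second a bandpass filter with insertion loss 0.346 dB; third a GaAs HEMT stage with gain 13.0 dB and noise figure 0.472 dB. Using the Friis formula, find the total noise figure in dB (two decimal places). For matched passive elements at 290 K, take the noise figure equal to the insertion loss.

Convert to linear (a loss of L dB is a gain of −L dB): F_i = 10^(NF_i/10), G_i = 10^(G_i,dB/10)
  Stage 1: F_1 = 10^(3.29/10) = 2.133, G_1 = 10^(−3.29/10) = 0.4688
  Stage 2: F_2 = 10^(0.346/10) = 1.083, G_2 = 10^(−0.346/10) = 0.9234
  Stage 3: F_3 = 10^(0.472/10) = 1.115, G_3 = 10^(13.0/10) = 19.95
Friis cascade:
  F = 2.133 + (1.083 − 1)/0.4688 + (1.115 − 1)/0.4329 = 2.575
NF = 10 log₁₀(2.575) = 4.11 dB

4.11 dB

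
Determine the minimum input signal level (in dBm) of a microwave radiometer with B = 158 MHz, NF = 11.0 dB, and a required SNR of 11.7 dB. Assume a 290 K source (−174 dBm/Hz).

−69.3 dBm

Sensitivity = −174 + 10 log₁₀(B) + NF + SNR_min
= −174 + 81.99 + 11.0 + 11.7
= −69.31 dBm → −69.3 dBm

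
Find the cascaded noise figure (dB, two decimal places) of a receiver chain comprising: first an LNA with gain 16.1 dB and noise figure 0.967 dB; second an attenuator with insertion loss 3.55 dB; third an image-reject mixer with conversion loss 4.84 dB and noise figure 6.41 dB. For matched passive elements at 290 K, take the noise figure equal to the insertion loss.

1.67 dB

Convert to linear (a loss of L dB is a gain of −L dB): F_i = 10^(NF_i/10), G_i = 10^(G_i,dB/10)
  Stage 1: F_1 = 10^(0.967/10) = 1.249, G_1 = 10^(16.1/10) = 40.74
  Stage 2: F_2 = 10^(3.55/10) = 2.265, G_2 = 10^(−3.55/10) = 0.4416
  Stage 3: F_3 = 10^(6.41/10) = 4.375, G_3 = 10^(−4.84/10) = 0.3281
Friis cascade:
  F = 1.249 + (2.265 − 1)/40.74 + (4.375 − 1)/17.99 = 1.468
NF = 10 log₁₀(1.468) = 1.67 dB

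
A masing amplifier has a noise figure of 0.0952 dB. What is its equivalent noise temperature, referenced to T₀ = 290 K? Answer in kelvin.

6.43 K

F = 10^(0.0952/10) = 1.02216
T_e = (F − 1)·T₀ = (1.02216 − 1) × 290 = 6.43 K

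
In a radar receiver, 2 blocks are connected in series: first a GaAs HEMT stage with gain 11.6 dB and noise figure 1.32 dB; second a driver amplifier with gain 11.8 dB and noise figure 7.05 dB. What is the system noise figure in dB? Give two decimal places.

Convert to linear (a loss of L dB is a gain of −L dB): F_i = 10^(NF_i/10), G_i = 10^(G_i,dB/10)
  Stage 1: F_1 = 10^(1.32/10) = 1.355, G_1 = 10^(11.6/10) = 14.45
  Stage 2: F_2 = 10^(7.05/10) = 5.070, G_2 = 10^(11.8/10) = 15.14
Friis cascade:
  F = 1.355 + (5.070 − 1)/14.45 = 1.637
NF = 10 log₁₀(1.637) = 2.14 dB

2.14 dB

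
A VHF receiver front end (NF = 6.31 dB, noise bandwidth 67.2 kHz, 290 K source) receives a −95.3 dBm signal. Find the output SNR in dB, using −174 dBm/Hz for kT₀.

Noise floor: N = −174 + 10 log₁₀(B) + NF
10 log₁₀(6.72×10⁴) = 48.27 dB
N = −174 + 48.27 + 6.31 = −119.42 dBm
SNR = P_sig − N = −95.3 − (−119.42) = 24.12 dB → 24.1 dB

24.1 dB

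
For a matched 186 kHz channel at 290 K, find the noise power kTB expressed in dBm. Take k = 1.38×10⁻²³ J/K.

−121.3 dBm

P_n = kTB = 1.38×10⁻²³ × 290 × 1.86×10⁵ = 7.44×10⁻¹⁶ W
In dBm: 10 log₁₀(7.44×10⁻¹⁶ / 10⁻³) = −121.3 dBm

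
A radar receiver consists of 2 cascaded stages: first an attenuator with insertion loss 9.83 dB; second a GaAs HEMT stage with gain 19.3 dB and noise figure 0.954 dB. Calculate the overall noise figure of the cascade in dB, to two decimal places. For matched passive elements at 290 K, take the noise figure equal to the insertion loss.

Convert to linear (a loss of L dB is a gain of −L dB): F_i = 10^(NF_i/10), G_i = 10^(G_i,dB/10)
  Stage 1: F_1 = 10^(9.83/10) = 9.616, G_1 = 10^(−9.83/10) = 0.1040
  Stage 2: F_2 = 10^(0.954/10) = 1.246, G_2 = 10^(19.3/10) = 85.11
Friis cascade:
  F = 9.616 + (1.246 − 1)/0.1040 = 11.98
NF = 10 log₁₀(11.98) = 10.78 dB

10.78 dB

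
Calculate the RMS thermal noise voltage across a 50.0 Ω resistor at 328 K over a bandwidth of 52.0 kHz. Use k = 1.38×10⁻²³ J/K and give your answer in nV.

217 nV

V_n = √(4kTRB)
4kTRB = 4 × 1.38×10⁻²³ × 328 × 5.00×10¹ × 5.20×10⁴ = 4.71×10⁻¹⁴ V²
V_n = √(4.71×10⁻¹⁴) = 2.17×10⁻⁷ V = 217 nV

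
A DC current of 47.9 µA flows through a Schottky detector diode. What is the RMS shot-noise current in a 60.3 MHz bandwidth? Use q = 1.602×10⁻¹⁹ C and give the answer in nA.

I_n = √(2qI·B)
2qI·B = 2 × 1.602×10⁻¹⁹ × 4.79×10⁻⁵ × 6.03×10⁷ = 9.25×10⁻¹⁶ A²
I_n = √(9.25×10⁻¹⁶) = 3.04×10⁻⁸ A = 30.4 nA

30.4 nA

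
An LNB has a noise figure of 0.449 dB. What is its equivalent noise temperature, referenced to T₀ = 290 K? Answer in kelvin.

F = 10^(0.449/10) = 1.10892
T_e = (F − 1)·T₀ = (1.10892 − 1) × 290 = 31.6 K

31.6 K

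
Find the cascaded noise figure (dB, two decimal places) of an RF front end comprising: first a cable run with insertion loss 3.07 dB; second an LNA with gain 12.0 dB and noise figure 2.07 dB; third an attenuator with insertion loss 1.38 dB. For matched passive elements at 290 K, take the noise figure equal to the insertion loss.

5.20 dB

Convert to linear (a loss of L dB is a gain of −L dB): F_i = 10^(NF_i/10), G_i = 10^(G_i,dB/10)
  Stage 1: F_1 = 10^(3.07/10) = 2.028, G_1 = 10^(−3.07/10) = 0.4932
  Stage 2: F_2 = 10^(2.07/10) = 1.611, G_2 = 10^(12.0/10) = 15.85
  Stage 3: F_3 = 10^(1.38/10) = 1.374, G_3 = 10^(−1.38/10) = 0.7278
Friis cascade:
  F = 2.028 + (1.611 − 1)/0.4932 + (1.374 − 1)/7.816 = 3.314
NF = 10 log₁₀(3.314) = 5.20 dB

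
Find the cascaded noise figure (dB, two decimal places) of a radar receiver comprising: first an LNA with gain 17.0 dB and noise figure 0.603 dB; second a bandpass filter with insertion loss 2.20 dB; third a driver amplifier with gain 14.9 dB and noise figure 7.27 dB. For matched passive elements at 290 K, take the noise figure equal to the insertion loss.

1.16 dB

Convert to linear (a loss of L dB is a gain of −L dB): F_i = 10^(NF_i/10), G_i = 10^(G_i,dB/10)
  Stage 1: F_1 = 10^(0.603/10) = 1.149, G_1 = 10^(17.0/10) = 50.12
  Stage 2: F_2 = 10^(2.20/10) = 1.660, G_2 = 10^(−2.20/10) = 0.6026
  Stage 3: F_3 = 10^(7.27/10) = 5.333, G_3 = 10^(14.9/10) = 30.90
Friis cascade:
  F = 1.149 + (1.660 − 1)/50.12 + (5.333 − 1)/30.20 = 1.306
NF = 10 log₁₀(1.306) = 1.16 dB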